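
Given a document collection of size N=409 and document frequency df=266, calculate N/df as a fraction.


IDF ratio = N / df
= 409 / 266
= 409/266

409/266


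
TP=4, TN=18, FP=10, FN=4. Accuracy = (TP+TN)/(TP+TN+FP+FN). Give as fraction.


Accuracy = (TP + TN) / (TP + TN + FP + FN)
TP + TN = 4 + 18 = 22
Total = 4 + 18 + 10 + 4 = 36
Accuracy = 22 / 36 = 11/18

11/18


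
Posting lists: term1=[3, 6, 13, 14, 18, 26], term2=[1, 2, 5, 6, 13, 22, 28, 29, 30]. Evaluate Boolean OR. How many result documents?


Boolean OR: find union of posting lists
term1 docs: [3, 6, 13, 14, 18, 26]
term2 docs: [1, 2, 5, 6, 13, 22, 28, 29, 30]
Union: [1, 2, 3, 5, 6, 13, 14, 18, 22, 26, 28, 29, 30]
|union| = 13

13


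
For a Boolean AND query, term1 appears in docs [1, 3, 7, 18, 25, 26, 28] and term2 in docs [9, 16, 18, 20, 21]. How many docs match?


Boolean AND: find intersection of posting lists
term1 docs: [1, 3, 7, 18, 25, 26, 28]
term2 docs: [9, 16, 18, 20, 21]
Intersection: [18]
|intersection| = 1

1


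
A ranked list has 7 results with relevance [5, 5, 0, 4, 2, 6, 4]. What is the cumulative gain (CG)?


Cumulative Gain = sum of relevance scores
Position 1: rel=5, running sum=5
Position 2: rel=5, running sum=10
Position 3: rel=0, running sum=10
Position 4: rel=4, running sum=14
Position 5: rel=2, running sum=16
Position 6: rel=6, running sum=22
Position 7: rel=4, running sum=26
CG = 26

26


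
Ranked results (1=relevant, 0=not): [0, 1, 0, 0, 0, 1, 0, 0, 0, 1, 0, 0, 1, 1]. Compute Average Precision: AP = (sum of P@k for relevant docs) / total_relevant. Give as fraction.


Computing P@k for each relevant position:
Position 1: not relevant
Position 2: relevant, P@2 = 1/2 = 1/2
Position 3: not relevant
Position 4: not relevant
Position 5: not relevant
Position 6: relevant, P@6 = 2/6 = 1/3
Position 7: not relevant
Position 8: not relevant
Position 9: not relevant
Position 10: relevant, P@10 = 3/10 = 3/10
Position 11: not relevant
Position 12: not relevant
Position 13: relevant, P@13 = 4/13 = 4/13
Position 14: relevant, P@14 = 5/14 = 5/14
Sum of P@k = 1/2 + 1/3 + 3/10 + 4/13 + 5/14 = 4909/2730
AP = 4909/2730 / 5 = 4909/13650

4909/13650


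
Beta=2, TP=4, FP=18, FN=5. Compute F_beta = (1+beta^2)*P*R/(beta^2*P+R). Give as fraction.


P = TP/(TP+FP) = 4/22 = 2/11
R = TP/(TP+FN) = 4/9 = 4/9
beta^2 = 2^2 = 4
(1 + beta^2) = 5
Numerator = (1+beta^2)*P*R = 40/99
Denominator = beta^2*P + R = 8/11 + 4/9 = 116/99
F_beta = 10/29

10/29


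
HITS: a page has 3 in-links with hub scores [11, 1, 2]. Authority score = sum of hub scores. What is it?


Authority = sum of hub scores of in-linkers
In-link 1: hub score = 11
In-link 2: hub score = 1
In-link 3: hub score = 2
Authority = 11 + 1 + 2 = 14

14


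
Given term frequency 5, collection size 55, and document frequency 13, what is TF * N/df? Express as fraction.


TF * (N/df)
= 5 * (55/13)
= 5 * 55/13
= 275/13

275/13


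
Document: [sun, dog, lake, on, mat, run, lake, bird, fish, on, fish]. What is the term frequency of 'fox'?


Document has 11 words
Scanning for 'fox':
Term not found in document
Count = 0

0


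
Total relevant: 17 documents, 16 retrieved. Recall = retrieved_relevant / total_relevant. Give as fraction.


Recall = retrieved_relevant / total_relevant
= 16 / 17
= 16 / (16 + 1)
= 16/17

16/17


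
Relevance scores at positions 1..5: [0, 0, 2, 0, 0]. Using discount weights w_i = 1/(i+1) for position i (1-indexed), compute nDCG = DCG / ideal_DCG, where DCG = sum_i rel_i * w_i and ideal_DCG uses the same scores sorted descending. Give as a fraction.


Position discount weights w_i = 1/(i+1) for i=1..5:
Weights = [1/2, 1/3, 1/4, 1/5, 1/6]
Actual relevance: [0, 0, 2, 0, 0]
DCG = 0/2 + 0/3 + 2/4 + 0/5 + 0/6 = 1/2
Ideal relevance (sorted desc): [2, 0, 0, 0, 0]
Ideal DCG = 2/2 + 0/3 + 0/4 + 0/5 + 0/6 = 1
nDCG = DCG / ideal_DCG = 1/2 / 1 = 1/2

1/2


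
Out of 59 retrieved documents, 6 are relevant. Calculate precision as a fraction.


Precision = relevant_retrieved / total_retrieved
= 6 / 59
= 6 / (6 + 53)
= 6/59

6/59


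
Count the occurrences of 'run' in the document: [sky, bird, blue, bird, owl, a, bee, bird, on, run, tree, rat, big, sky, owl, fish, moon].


Document has 17 words
Scanning for 'run':
Found at positions: [9]
Count = 1

1


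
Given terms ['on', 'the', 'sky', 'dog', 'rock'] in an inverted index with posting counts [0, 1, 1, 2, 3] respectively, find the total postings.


Summing posting list sizes:
'on': 0 postings
'the': 1 postings
'sky': 1 postings
'dog': 2 postings
'rock': 3 postings
Total = 0 + 1 + 1 + 2 + 3 = 7

7


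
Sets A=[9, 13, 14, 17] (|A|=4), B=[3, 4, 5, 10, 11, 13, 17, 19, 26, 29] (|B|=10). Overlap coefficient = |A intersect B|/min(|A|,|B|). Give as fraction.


A intersect B = [13, 17]
|A intersect B| = 2
min(|A|, |B|) = min(4, 10) = 4
Overlap = 2 / 4 = 1/2

1/2


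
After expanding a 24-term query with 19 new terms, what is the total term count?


Original terms: 24
Expansion terms: 19
Total = 24 + 19 = 43

43


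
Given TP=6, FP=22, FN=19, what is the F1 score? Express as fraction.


F1 = 2 * P * R / (P + R)
P = TP/(TP+FP) = 6/28 = 3/14
R = TP/(TP+FN) = 6/25 = 6/25
2 * P * R = 2 * 3/14 * 6/25 = 18/175
P + R = 3/14 + 6/25 = 159/350
F1 = 18/175 / 159/350 = 12/53

12/53


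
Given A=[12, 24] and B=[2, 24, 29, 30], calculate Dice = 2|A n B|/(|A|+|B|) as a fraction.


A intersect B = [24]
|A intersect B| = 1
|A| = 2, |B| = 4
Dice = 2*1 / (2+4)
= 2 / 6 = 1/3

1/3


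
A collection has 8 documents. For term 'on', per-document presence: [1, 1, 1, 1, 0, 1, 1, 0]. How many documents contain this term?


Checking each document for 'on':
Doc 1: present
Doc 2: present
Doc 3: present
Doc 4: present
Doc 5: absent
Doc 6: present
Doc 7: present
Doc 8: absent
df = sum of presences = 1 + 1 + 1 + 1 + 0 + 1 + 1 + 0 = 6

6


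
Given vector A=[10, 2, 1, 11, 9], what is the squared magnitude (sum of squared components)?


|A|^2 = sum of squared components
A[0]^2 = 10^2 = 100
A[1]^2 = 2^2 = 4
A[2]^2 = 1^2 = 1
A[3]^2 = 11^2 = 121
A[4]^2 = 9^2 = 81
Sum = 100 + 4 + 1 + 121 + 81 = 307

307


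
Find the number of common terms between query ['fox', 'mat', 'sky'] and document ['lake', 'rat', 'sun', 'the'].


Query terms: ['fox', 'mat', 'sky']
Document terms: ['lake', 'rat', 'sun', 'the']
Common terms: []
Overlap count = 0

0


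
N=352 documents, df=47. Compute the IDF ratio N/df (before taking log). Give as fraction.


IDF ratio = N / df
= 352 / 47
= 352/47

352/47


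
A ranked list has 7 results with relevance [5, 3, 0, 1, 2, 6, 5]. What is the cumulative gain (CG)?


Cumulative Gain = sum of relevance scores
Position 1: rel=5, running sum=5
Position 2: rel=3, running sum=8
Position 3: rel=0, running sum=8
Position 4: rel=1, running sum=9
Position 5: rel=2, running sum=11
Position 6: rel=6, running sum=17
Position 7: rel=5, running sum=22
CG = 22

22


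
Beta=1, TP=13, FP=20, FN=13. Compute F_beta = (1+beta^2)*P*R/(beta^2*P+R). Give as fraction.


P = TP/(TP+FP) = 13/33 = 13/33
R = TP/(TP+FN) = 13/26 = 1/2
beta^2 = 1^2 = 1
(1 + beta^2) = 2
Numerator = (1+beta^2)*P*R = 13/33
Denominator = beta^2*P + R = 13/33 + 1/2 = 59/66
F_beta = 26/59

26/59


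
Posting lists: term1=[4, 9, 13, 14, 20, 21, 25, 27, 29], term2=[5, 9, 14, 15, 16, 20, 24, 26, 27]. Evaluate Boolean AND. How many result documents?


Boolean AND: find intersection of posting lists
term1 docs: [4, 9, 13, 14, 20, 21, 25, 27, 29]
term2 docs: [5, 9, 14, 15, 16, 20, 24, 26, 27]
Intersection: [9, 14, 20, 27]
|intersection| = 4

4


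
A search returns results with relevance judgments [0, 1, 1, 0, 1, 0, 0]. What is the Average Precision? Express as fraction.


Computing P@k for each relevant position:
Position 1: not relevant
Position 2: relevant, P@2 = 1/2 = 1/2
Position 3: relevant, P@3 = 2/3 = 2/3
Position 4: not relevant
Position 5: relevant, P@5 = 3/5 = 3/5
Position 6: not relevant
Position 7: not relevant
Sum of P@k = 1/2 + 2/3 + 3/5 = 53/30
AP = 53/30 / 3 = 53/90

53/90


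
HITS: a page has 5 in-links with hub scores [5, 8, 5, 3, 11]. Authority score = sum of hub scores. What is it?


Authority = sum of hub scores of in-linkers
In-link 1: hub score = 5
In-link 2: hub score = 8
In-link 3: hub score = 5
In-link 4: hub score = 3
In-link 5: hub score = 11
Authority = 5 + 8 + 5 + 3 + 11 = 32

32


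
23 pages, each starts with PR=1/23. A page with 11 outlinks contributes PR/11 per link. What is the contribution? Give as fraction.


Initial PR = 1/23 = 1/23
Outlinks = 11
Contribution per link = PR / outlinks
= 1/23 / 11
= 1/253

1/253


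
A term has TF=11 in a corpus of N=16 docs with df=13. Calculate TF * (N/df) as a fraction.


TF * (N/df)
= 11 * (16/13)
= 11 * 16/13
= 176/13

176/13


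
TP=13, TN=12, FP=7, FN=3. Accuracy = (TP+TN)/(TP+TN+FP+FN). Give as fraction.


Accuracy = (TP + TN) / (TP + TN + FP + FN)
TP + TN = 13 + 12 = 25
Total = 13 + 12 + 7 + 3 = 35
Accuracy = 25 / 35 = 5/7

5/7


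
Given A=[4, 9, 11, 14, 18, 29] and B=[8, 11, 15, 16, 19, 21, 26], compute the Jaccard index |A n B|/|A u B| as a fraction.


A intersect B = [11]
|A intersect B| = 1
A union B = [4, 8, 9, 11, 14, 15, 16, 18, 19, 21, 26, 29]
|A union B| = 12
Jaccard = 1/12 = 1/12

1/12


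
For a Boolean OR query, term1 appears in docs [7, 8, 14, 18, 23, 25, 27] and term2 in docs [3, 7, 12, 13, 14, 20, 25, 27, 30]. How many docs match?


Boolean OR: find union of posting lists
term1 docs: [7, 8, 14, 18, 23, 25, 27]
term2 docs: [3, 7, 12, 13, 14, 20, 25, 27, 30]
Union: [3, 7, 8, 12, 13, 14, 18, 20, 23, 25, 27, 30]
|union| = 12

12


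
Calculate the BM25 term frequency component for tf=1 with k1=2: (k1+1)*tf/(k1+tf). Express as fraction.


BM25 TF component = (k1+1)*tf / (k1+tf)
k1 = 2, tf = 1
Numerator = (2+1)*1 = 3
Denominator = 2 + 1 = 3
= 3/3 = 1

1


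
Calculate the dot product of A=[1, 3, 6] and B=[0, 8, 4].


Dot product = sum of element-wise products
A[0]*B[0] = 1*0 = 0
A[1]*B[1] = 3*8 = 24
A[2]*B[2] = 6*4 = 24
Sum = 0 + 24 + 24 = 48

48


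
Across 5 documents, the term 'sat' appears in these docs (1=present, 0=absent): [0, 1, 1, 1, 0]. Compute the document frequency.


Checking each document for 'sat':
Doc 1: absent
Doc 2: present
Doc 3: present
Doc 4: present
Doc 5: absent
df = sum of presences = 0 + 1 + 1 + 1 + 0 = 3

3


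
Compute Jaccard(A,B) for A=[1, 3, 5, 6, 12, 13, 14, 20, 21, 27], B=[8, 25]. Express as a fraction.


A intersect B = []
|A intersect B| = 0
A union B = [1, 3, 5, 6, 8, 12, 13, 14, 20, 21, 25, 27]
|A union B| = 12
Jaccard = 0/12 = 0

0


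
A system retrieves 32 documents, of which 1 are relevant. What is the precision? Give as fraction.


Precision = relevant_retrieved / total_retrieved
= 1 / 32
= 1 / (1 + 31)
= 1/32

1/32


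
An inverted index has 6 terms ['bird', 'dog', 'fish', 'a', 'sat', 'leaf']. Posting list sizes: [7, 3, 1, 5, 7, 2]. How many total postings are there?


Summing posting list sizes:
'bird': 7 postings
'dog': 3 postings
'fish': 1 postings
'a': 5 postings
'sat': 7 postings
'leaf': 2 postings
Total = 7 + 3 + 1 + 5 + 7 + 2 = 25

25


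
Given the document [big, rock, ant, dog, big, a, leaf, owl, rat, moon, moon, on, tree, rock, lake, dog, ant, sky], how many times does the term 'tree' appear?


Document has 18 words
Scanning for 'tree':
Found at positions: [12]
Count = 1

1


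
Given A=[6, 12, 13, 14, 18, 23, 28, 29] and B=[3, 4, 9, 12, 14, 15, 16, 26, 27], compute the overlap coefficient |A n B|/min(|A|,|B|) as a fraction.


A intersect B = [12, 14]
|A intersect B| = 2
min(|A|, |B|) = min(8, 9) = 8
Overlap = 2 / 8 = 1/4

1/4


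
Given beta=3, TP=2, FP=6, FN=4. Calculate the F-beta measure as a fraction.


P = TP/(TP+FP) = 2/8 = 1/4
R = TP/(TP+FN) = 2/6 = 1/3
beta^2 = 3^2 = 9
(1 + beta^2) = 10
Numerator = (1+beta^2)*P*R = 5/6
Denominator = beta^2*P + R = 9/4 + 1/3 = 31/12
F_beta = 10/31

10/31


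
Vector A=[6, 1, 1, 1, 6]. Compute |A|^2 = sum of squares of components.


|A|^2 = sum of squared components
A[0]^2 = 6^2 = 36
A[1]^2 = 1^2 = 1
A[2]^2 = 1^2 = 1
A[3]^2 = 1^2 = 1
A[4]^2 = 6^2 = 36
Sum = 36 + 1 + 1 + 1 + 36 = 75

75


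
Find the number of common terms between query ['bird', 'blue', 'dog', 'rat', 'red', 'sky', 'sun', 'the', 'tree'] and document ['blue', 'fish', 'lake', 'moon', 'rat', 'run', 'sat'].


Query terms: ['bird', 'blue', 'dog', 'rat', 'red', 'sky', 'sun', 'the', 'tree']
Document terms: ['blue', 'fish', 'lake', 'moon', 'rat', 'run', 'sat']
Common terms: ['blue', 'rat']
Overlap count = 2

2


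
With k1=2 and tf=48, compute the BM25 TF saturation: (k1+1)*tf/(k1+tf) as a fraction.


BM25 TF component = (k1+1)*tf / (k1+tf)
k1 = 2, tf = 48
Numerator = (2+1)*48 = 144
Denominator = 2 + 48 = 50
= 144/50 = 72/25

72/25


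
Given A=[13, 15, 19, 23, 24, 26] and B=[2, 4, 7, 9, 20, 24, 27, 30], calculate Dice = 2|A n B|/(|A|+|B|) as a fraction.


A intersect B = [24]
|A intersect B| = 1
|A| = 6, |B| = 8
Dice = 2*1 / (6+8)
= 2 / 14 = 1/7

1/7


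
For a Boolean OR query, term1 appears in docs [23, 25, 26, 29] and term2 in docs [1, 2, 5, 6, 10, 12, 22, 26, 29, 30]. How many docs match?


Boolean OR: find union of posting lists
term1 docs: [23, 25, 26, 29]
term2 docs: [1, 2, 5, 6, 10, 12, 22, 26, 29, 30]
Union: [1, 2, 5, 6, 10, 12, 22, 23, 25, 26, 29, 30]
|union| = 12

12


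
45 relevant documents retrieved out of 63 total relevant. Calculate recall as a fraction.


Recall = retrieved_relevant / total_relevant
= 45 / 63
= 45 / (45 + 18)
= 5/7

5/7


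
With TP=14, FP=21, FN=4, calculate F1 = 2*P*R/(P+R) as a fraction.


F1 = 2 * P * R / (P + R)
P = TP/(TP+FP) = 14/35 = 2/5
R = TP/(TP+FN) = 14/18 = 7/9
2 * P * R = 2 * 2/5 * 7/9 = 28/45
P + R = 2/5 + 7/9 = 53/45
F1 = 28/45 / 53/45 = 28/53

28/53


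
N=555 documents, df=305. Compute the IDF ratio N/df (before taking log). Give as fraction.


IDF ratio = N / df
= 555 / 305
= 111/61

111/61


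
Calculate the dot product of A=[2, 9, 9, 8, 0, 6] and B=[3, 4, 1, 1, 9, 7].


Dot product = sum of element-wise products
A[0]*B[0] = 2*3 = 6
A[1]*B[1] = 9*4 = 36
A[2]*B[2] = 9*1 = 9
A[3]*B[3] = 8*1 = 8
A[4]*B[4] = 0*9 = 0
A[5]*B[5] = 6*7 = 42
Sum = 6 + 36 + 9 + 8 + 0 + 42 = 101

101


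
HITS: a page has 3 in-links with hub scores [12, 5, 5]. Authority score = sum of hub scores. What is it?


Authority = sum of hub scores of in-linkers
In-link 1: hub score = 12
In-link 2: hub score = 5
In-link 3: hub score = 5
Authority = 12 + 5 + 5 = 22

22


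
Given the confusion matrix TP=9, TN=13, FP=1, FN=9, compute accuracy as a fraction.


Accuracy = (TP + TN) / (TP + TN + FP + FN)
TP + TN = 9 + 13 = 22
Total = 9 + 13 + 1 + 9 = 32
Accuracy = 22 / 32 = 11/16

11/16


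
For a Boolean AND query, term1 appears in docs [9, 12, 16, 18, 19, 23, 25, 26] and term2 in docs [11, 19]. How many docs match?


Boolean AND: find intersection of posting lists
term1 docs: [9, 12, 16, 18, 19, 23, 25, 26]
term2 docs: [11, 19]
Intersection: [19]
|intersection| = 1

1


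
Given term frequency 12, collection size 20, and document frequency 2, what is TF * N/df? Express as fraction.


TF * (N/df)
= 12 * (20/2)
= 12 * 10
= 120

120


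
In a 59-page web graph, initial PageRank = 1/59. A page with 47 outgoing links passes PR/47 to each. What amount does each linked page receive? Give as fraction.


Initial PR = 1/59 = 1/59
Outlinks = 47
Contribution per link = PR / outlinks
= 1/59 / 47
= 1/2773

1/2773


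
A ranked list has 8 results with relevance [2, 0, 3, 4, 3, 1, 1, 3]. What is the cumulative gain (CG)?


Cumulative Gain = sum of relevance scores
Position 1: rel=2, running sum=2
Position 2: rel=0, running sum=2
Position 3: rel=3, running sum=5
Position 4: rel=4, running sum=9
Position 5: rel=3, running sum=12
Position 6: rel=1, running sum=13
Position 7: rel=1, running sum=14
Position 8: rel=3, running sum=17
CG = 17

17


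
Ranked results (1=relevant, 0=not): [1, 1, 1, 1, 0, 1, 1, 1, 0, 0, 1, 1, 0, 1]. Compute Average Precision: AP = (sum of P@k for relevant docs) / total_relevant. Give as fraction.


Computing P@k for each relevant position:
Position 1: relevant, P@1 = 1/1 = 1
Position 2: relevant, P@2 = 2/2 = 1
Position 3: relevant, P@3 = 3/3 = 1
Position 4: relevant, P@4 = 4/4 = 1
Position 5: not relevant
Position 6: relevant, P@6 = 5/6 = 5/6
Position 7: relevant, P@7 = 6/7 = 6/7
Position 8: relevant, P@8 = 7/8 = 7/8
Position 9: not relevant
Position 10: not relevant
Position 11: relevant, P@11 = 8/11 = 8/11
Position 12: relevant, P@12 = 9/12 = 3/4
Position 13: not relevant
Position 14: relevant, P@14 = 10/14 = 5/7
Sum of P@k = 1 + 1 + 1 + 1 + 5/6 + 6/7 + 7/8 + 8/11 + 3/4 + 5/7 = 16183/1848
AP = 16183/1848 / 10 = 16183/18480

16183/18480


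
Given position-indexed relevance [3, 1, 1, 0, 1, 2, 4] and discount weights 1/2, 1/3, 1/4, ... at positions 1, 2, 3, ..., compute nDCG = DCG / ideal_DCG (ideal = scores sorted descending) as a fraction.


Position discount weights w_i = 1/(i+1) for i=1..7:
Weights = [1/2, 1/3, 1/4, 1/5, 1/6, 1/7, 1/8]
Actual relevance: [3, 1, 1, 0, 1, 2, 4]
DCG = 3/2 + 1/3 + 1/4 + 0/5 + 1/6 + 2/7 + 4/8 = 85/28
Ideal relevance (sorted desc): [4, 3, 2, 1, 1, 1, 0]
Ideal DCG = 4/2 + 3/3 + 2/4 + 1/5 + 1/6 + 1/7 + 0/8 = 421/105
nDCG = DCG / ideal_DCG = 85/28 / 421/105 = 1275/1684

1275/1684


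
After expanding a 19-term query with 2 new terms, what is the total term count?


Original terms: 19
Expansion terms: 2
Total = 19 + 2 = 21

21


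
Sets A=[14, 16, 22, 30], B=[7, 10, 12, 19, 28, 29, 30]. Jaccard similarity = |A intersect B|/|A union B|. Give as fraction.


A intersect B = [30]
|A intersect B| = 1
A union B = [7, 10, 12, 14, 16, 19, 22, 28, 29, 30]
|A union B| = 10
Jaccard = 1/10 = 1/10

1/10


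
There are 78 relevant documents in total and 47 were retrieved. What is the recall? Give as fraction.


Recall = retrieved_relevant / total_relevant
= 47 / 78
= 47 / (47 + 31)
= 47/78

47/78


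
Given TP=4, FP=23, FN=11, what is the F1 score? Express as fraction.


F1 = 2 * P * R / (P + R)
P = TP/(TP+FP) = 4/27 = 4/27
R = TP/(TP+FN) = 4/15 = 4/15
2 * P * R = 2 * 4/27 * 4/15 = 32/405
P + R = 4/27 + 4/15 = 56/135
F1 = 32/405 / 56/135 = 4/21

4/21


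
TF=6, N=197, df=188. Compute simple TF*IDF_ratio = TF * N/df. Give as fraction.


TF * (N/df)
= 6 * (197/188)
= 6 * 197/188
= 591/94

591/94


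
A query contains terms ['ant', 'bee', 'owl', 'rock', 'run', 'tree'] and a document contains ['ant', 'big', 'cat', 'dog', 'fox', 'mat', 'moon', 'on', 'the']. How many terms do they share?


Query terms: ['ant', 'bee', 'owl', 'rock', 'run', 'tree']
Document terms: ['ant', 'big', 'cat', 'dog', 'fox', 'mat', 'moon', 'on', 'the']
Common terms: ['ant']
Overlap count = 1

1


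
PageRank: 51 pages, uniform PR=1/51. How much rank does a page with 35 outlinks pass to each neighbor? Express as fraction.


Initial PR = 1/51 = 1/51
Outlinks = 35
Contribution per link = PR / outlinks
= 1/51 / 35
= 1/1785

1/1785


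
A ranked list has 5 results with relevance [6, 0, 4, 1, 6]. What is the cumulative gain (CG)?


Cumulative Gain = sum of relevance scores
Position 1: rel=6, running sum=6
Position 2: rel=0, running sum=6
Position 3: rel=4, running sum=10
Position 4: rel=1, running sum=11
Position 5: rel=6, running sum=17
CG = 17

17


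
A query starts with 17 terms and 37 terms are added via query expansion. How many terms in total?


Original terms: 17
Expansion terms: 37
Total = 17 + 37 = 54

54


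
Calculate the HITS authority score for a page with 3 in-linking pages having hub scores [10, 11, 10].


Authority = sum of hub scores of in-linkers
In-link 1: hub score = 10
In-link 2: hub score = 11
In-link 3: hub score = 10
Authority = 10 + 11 + 10 = 31

31


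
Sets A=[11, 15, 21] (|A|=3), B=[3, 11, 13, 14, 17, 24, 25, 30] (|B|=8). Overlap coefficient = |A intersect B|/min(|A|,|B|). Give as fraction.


A intersect B = [11]
|A intersect B| = 1
min(|A|, |B|) = min(3, 8) = 3
Overlap = 1 / 3 = 1/3

1/3


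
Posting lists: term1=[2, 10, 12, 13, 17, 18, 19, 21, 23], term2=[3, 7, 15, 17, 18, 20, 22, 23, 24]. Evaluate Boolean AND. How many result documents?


Boolean AND: find intersection of posting lists
term1 docs: [2, 10, 12, 13, 17, 18, 19, 21, 23]
term2 docs: [3, 7, 15, 17, 18, 20, 22, 23, 24]
Intersection: [17, 18, 23]
|intersection| = 3

3


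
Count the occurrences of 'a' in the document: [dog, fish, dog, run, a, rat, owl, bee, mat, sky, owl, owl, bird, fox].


Document has 14 words
Scanning for 'a':
Found at positions: [4]
Count = 1

1


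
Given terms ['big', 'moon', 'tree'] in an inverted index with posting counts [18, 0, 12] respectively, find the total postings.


Summing posting list sizes:
'big': 18 postings
'moon': 0 postings
'tree': 12 postings
Total = 18 + 0 + 12 = 30

30


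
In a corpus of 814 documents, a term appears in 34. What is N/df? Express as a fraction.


IDF ratio = N / df
= 814 / 34
= 407/17

407/17


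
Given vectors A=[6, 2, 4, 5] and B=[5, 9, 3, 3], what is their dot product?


Dot product = sum of element-wise products
A[0]*B[0] = 6*5 = 30
A[1]*B[1] = 2*9 = 18
A[2]*B[2] = 4*3 = 12
A[3]*B[3] = 5*3 = 15
Sum = 30 + 18 + 12 + 15 = 75

75


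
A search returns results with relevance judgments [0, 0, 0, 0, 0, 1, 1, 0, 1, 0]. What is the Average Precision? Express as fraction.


Computing P@k for each relevant position:
Position 1: not relevant
Position 2: not relevant
Position 3: not relevant
Position 4: not relevant
Position 5: not relevant
Position 6: relevant, P@6 = 1/6 = 1/6
Position 7: relevant, P@7 = 2/7 = 2/7
Position 8: not relevant
Position 9: relevant, P@9 = 3/9 = 1/3
Position 10: not relevant
Sum of P@k = 1/6 + 2/7 + 1/3 = 11/14
AP = 11/14 / 3 = 11/42

11/42


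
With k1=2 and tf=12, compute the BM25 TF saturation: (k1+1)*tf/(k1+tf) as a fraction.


BM25 TF component = (k1+1)*tf / (k1+tf)
k1 = 2, tf = 12
Numerator = (2+1)*12 = 36
Denominator = 2 + 12 = 14
= 36/14 = 18/7

18/7


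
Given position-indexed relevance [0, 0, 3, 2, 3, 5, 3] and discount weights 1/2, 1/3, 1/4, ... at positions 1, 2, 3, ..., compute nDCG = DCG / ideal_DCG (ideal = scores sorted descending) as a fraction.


Position discount weights w_i = 1/(i+1) for i=1..7:
Weights = [1/2, 1/3, 1/4, 1/5, 1/6, 1/7, 1/8]
Actual relevance: [0, 0, 3, 2, 3, 5, 3]
DCG = 0/2 + 0/3 + 3/4 + 2/5 + 3/6 + 5/7 + 3/8 = 767/280
Ideal relevance (sorted desc): [5, 3, 3, 3, 2, 0, 0]
Ideal DCG = 5/2 + 3/3 + 3/4 + 3/5 + 2/6 + 0/7 + 0/8 = 311/60
nDCG = DCG / ideal_DCG = 767/280 / 311/60 = 2301/4354

2301/4354


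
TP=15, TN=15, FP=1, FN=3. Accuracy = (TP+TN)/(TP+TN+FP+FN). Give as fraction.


Accuracy = (TP + TN) / (TP + TN + FP + FN)
TP + TN = 15 + 15 = 30
Total = 15 + 15 + 1 + 3 = 34
Accuracy = 30 / 34 = 15/17

15/17


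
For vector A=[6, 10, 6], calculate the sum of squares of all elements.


|A|^2 = sum of squared components
A[0]^2 = 6^2 = 36
A[1]^2 = 10^2 = 100
A[2]^2 = 6^2 = 36
Sum = 36 + 100 + 36 = 172

172


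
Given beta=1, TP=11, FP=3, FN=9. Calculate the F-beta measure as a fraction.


P = TP/(TP+FP) = 11/14 = 11/14
R = TP/(TP+FN) = 11/20 = 11/20
beta^2 = 1^2 = 1
(1 + beta^2) = 2
Numerator = (1+beta^2)*P*R = 121/140
Denominator = beta^2*P + R = 11/14 + 11/20 = 187/140
F_beta = 11/17

11/17


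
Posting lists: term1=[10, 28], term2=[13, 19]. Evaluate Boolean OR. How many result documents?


Boolean OR: find union of posting lists
term1 docs: [10, 28]
term2 docs: [13, 19]
Union: [10, 13, 19, 28]
|union| = 4

4


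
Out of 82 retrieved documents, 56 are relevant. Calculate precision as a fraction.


Precision = relevant_retrieved / total_retrieved
= 56 / 82
= 56 / (56 + 26)
= 28/41

28/41


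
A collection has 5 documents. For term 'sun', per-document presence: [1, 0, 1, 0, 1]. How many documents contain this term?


Checking each document for 'sun':
Doc 1: present
Doc 2: absent
Doc 3: present
Doc 4: absent
Doc 5: present
df = sum of presences = 1 + 0 + 1 + 0 + 1 = 3

3


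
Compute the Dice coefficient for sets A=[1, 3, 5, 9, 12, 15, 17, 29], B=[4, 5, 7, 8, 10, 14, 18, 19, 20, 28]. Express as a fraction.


A intersect B = [5]
|A intersect B| = 1
|A| = 8, |B| = 10
Dice = 2*1 / (8+10)
= 2 / 18 = 1/9

1/9


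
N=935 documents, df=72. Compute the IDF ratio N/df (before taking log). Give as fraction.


IDF ratio = N / df
= 935 / 72
= 935/72

935/72


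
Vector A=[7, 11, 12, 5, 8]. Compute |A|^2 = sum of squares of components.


|A|^2 = sum of squared components
A[0]^2 = 7^2 = 49
A[1]^2 = 11^2 = 121
A[2]^2 = 12^2 = 144
A[3]^2 = 5^2 = 25
A[4]^2 = 8^2 = 64
Sum = 49 + 121 + 144 + 25 + 64 = 403

403


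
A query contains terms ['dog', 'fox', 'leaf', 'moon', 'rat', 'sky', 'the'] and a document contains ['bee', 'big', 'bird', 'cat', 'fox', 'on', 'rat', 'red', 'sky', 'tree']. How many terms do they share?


Query terms: ['dog', 'fox', 'leaf', 'moon', 'rat', 'sky', 'the']
Document terms: ['bee', 'big', 'bird', 'cat', 'fox', 'on', 'rat', 'red', 'sky', 'tree']
Common terms: ['fox', 'rat', 'sky']
Overlap count = 3

3


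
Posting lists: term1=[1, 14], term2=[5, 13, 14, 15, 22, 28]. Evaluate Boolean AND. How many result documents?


Boolean AND: find intersection of posting lists
term1 docs: [1, 14]
term2 docs: [5, 13, 14, 15, 22, 28]
Intersection: [14]
|intersection| = 1

1


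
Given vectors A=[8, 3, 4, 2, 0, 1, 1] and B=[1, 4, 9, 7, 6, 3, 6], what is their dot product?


Dot product = sum of element-wise products
A[0]*B[0] = 8*1 = 8
A[1]*B[1] = 3*4 = 12
A[2]*B[2] = 4*9 = 36
A[3]*B[3] = 2*7 = 14
A[4]*B[4] = 0*6 = 0
A[5]*B[5] = 1*3 = 3
A[6]*B[6] = 1*6 = 6
Sum = 8 + 12 + 36 + 14 + 0 + 3 + 6 = 79

79


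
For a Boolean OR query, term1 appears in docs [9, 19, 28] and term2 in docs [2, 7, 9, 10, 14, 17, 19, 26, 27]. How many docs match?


Boolean OR: find union of posting lists
term1 docs: [9, 19, 28]
term2 docs: [2, 7, 9, 10, 14, 17, 19, 26, 27]
Union: [2, 7, 9, 10, 14, 17, 19, 26, 27, 28]
|union| = 10

10


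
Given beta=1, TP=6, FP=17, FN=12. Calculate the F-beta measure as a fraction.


P = TP/(TP+FP) = 6/23 = 6/23
R = TP/(TP+FN) = 6/18 = 1/3
beta^2 = 1^2 = 1
(1 + beta^2) = 2
Numerator = (1+beta^2)*P*R = 4/23
Denominator = beta^2*P + R = 6/23 + 1/3 = 41/69
F_beta = 12/41

12/41


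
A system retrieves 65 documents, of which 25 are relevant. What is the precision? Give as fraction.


Precision = relevant_retrieved / total_retrieved
= 25 / 65
= 25 / (25 + 40)
= 5/13

5/13


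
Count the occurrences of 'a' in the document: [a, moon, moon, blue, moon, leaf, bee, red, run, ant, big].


Document has 11 words
Scanning for 'a':
Found at positions: [0]
Count = 1

1


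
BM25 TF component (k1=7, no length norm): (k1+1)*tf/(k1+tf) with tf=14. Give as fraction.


BM25 TF component = (k1+1)*tf / (k1+tf)
k1 = 7, tf = 14
Numerator = (7+1)*14 = 112
Denominator = 7 + 14 = 21
= 112/21 = 16/3

16/3


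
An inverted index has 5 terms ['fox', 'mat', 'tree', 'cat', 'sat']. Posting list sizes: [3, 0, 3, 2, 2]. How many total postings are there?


Summing posting list sizes:
'fox': 3 postings
'mat': 0 postings
'tree': 3 postings
'cat': 2 postings
'sat': 2 postings
Total = 3 + 0 + 3 + 2 + 2 = 10

10


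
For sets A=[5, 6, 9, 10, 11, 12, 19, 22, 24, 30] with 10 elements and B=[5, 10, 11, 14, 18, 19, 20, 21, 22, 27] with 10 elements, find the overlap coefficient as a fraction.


A intersect B = [5, 10, 11, 19, 22]
|A intersect B| = 5
min(|A|, |B|) = min(10, 10) = 10
Overlap = 5 / 10 = 1/2

1/2


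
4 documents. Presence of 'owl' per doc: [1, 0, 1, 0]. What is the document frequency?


Checking each document for 'owl':
Doc 1: present
Doc 2: absent
Doc 3: present
Doc 4: absent
df = sum of presences = 1 + 0 + 1 + 0 = 2

2


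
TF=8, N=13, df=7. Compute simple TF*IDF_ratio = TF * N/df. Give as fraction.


TF * (N/df)
= 8 * (13/7)
= 8 * 13/7
= 104/7

104/7


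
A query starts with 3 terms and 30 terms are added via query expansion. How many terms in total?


Original terms: 3
Expansion terms: 30
Total = 3 + 30 = 33

33


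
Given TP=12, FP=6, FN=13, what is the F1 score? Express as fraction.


F1 = 2 * P * R / (P + R)
P = TP/(TP+FP) = 12/18 = 2/3
R = TP/(TP+FN) = 12/25 = 12/25
2 * P * R = 2 * 2/3 * 12/25 = 16/25
P + R = 2/3 + 12/25 = 86/75
F1 = 16/25 / 86/75 = 24/43

24/43


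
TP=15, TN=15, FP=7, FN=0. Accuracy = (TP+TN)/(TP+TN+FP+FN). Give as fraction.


Accuracy = (TP + TN) / (TP + TN + FP + FN)
TP + TN = 15 + 15 = 30
Total = 15 + 15 + 7 + 0 = 37
Accuracy = 30 / 37 = 30/37

30/37


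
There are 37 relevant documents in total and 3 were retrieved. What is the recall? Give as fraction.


Recall = retrieved_relevant / total_relevant
= 3 / 37
= 3 / (3 + 34)
= 3/37

3/37


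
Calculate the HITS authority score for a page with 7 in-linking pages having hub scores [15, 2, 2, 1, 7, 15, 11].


Authority = sum of hub scores of in-linkers
In-link 1: hub score = 15
In-link 2: hub score = 2
In-link 3: hub score = 2
In-link 4: hub score = 1
In-link 5: hub score = 7
In-link 6: hub score = 15
In-link 7: hub score = 11
Authority = 15 + 2 + 2 + 1 + 7 + 15 + 11 = 53

53


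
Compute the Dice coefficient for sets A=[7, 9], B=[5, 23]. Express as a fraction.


A intersect B = []
|A intersect B| = 0
|A| = 2, |B| = 2
Dice = 2*0 / (2+2)
= 0 / 4 = 0

0


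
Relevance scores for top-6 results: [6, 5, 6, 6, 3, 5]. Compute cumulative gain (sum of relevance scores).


Cumulative Gain = sum of relevance scores
Position 1: rel=6, running sum=6
Position 2: rel=5, running sum=11
Position 3: rel=6, running sum=17
Position 4: rel=6, running sum=23
Position 5: rel=3, running sum=26
Position 6: rel=5, running sum=31
CG = 31

31


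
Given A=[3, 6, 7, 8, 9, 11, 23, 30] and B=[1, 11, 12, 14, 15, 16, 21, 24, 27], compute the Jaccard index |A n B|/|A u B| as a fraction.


A intersect B = [11]
|A intersect B| = 1
A union B = [1, 3, 6, 7, 8, 9, 11, 12, 14, 15, 16, 21, 23, 24, 27, 30]
|A union B| = 16
Jaccard = 1/16 = 1/16

1/16


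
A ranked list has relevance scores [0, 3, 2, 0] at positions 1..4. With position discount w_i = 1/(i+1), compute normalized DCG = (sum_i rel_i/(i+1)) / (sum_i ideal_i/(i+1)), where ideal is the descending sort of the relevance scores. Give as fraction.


Position discount weights w_i = 1/(i+1) for i=1..4:
Weights = [1/2, 1/3, 1/4, 1/5]
Actual relevance: [0, 3, 2, 0]
DCG = 0/2 + 3/3 + 2/4 + 0/5 = 3/2
Ideal relevance (sorted desc): [3, 2, 0, 0]
Ideal DCG = 3/2 + 2/3 + 0/4 + 0/5 = 13/6
nDCG = DCG / ideal_DCG = 3/2 / 13/6 = 9/13

9/13


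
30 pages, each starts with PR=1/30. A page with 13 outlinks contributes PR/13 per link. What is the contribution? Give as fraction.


Initial PR = 1/30 = 1/30
Outlinks = 13
Contribution per link = PR / outlinks
= 1/30 / 13
= 1/390

1/390


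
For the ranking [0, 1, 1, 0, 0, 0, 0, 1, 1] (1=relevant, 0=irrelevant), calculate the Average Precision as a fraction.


Computing P@k for each relevant position:
Position 1: not relevant
Position 2: relevant, P@2 = 1/2 = 1/2
Position 3: relevant, P@3 = 2/3 = 2/3
Position 4: not relevant
Position 5: not relevant
Position 6: not relevant
Position 7: not relevant
Position 8: relevant, P@8 = 3/8 = 3/8
Position 9: relevant, P@9 = 4/9 = 4/9
Sum of P@k = 1/2 + 2/3 + 3/8 + 4/9 = 143/72
AP = 143/72 / 4 = 143/288

143/288


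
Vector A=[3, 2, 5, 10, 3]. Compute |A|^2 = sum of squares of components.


|A|^2 = sum of squared components
A[0]^2 = 3^2 = 9
A[1]^2 = 2^2 = 4
A[2]^2 = 5^2 = 25
A[3]^2 = 10^2 = 100
A[4]^2 = 3^2 = 9
Sum = 9 + 4 + 25 + 100 + 9 = 147

147


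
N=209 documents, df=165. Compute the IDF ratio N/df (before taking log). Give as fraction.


IDF ratio = N / df
= 209 / 165
= 19/15

19/15


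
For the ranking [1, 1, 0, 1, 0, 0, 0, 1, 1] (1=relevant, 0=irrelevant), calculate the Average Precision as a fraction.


Computing P@k for each relevant position:
Position 1: relevant, P@1 = 1/1 = 1
Position 2: relevant, P@2 = 2/2 = 1
Position 3: not relevant
Position 4: relevant, P@4 = 3/4 = 3/4
Position 5: not relevant
Position 6: not relevant
Position 7: not relevant
Position 8: relevant, P@8 = 4/8 = 1/2
Position 9: relevant, P@9 = 5/9 = 5/9
Sum of P@k = 1 + 1 + 3/4 + 1/2 + 5/9 = 137/36
AP = 137/36 / 5 = 137/180

137/180


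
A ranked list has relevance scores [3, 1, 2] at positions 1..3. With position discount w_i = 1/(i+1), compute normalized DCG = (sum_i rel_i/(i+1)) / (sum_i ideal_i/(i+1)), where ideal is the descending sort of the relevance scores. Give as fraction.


Position discount weights w_i = 1/(i+1) for i=1..3:
Weights = [1/2, 1/3, 1/4]
Actual relevance: [3, 1, 2]
DCG = 3/2 + 1/3 + 2/4 = 7/3
Ideal relevance (sorted desc): [3, 2, 1]
Ideal DCG = 3/2 + 2/3 + 1/4 = 29/12
nDCG = DCG / ideal_DCG = 7/3 / 29/12 = 28/29

28/29


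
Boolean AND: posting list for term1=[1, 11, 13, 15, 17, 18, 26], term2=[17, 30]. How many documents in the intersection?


Boolean AND: find intersection of posting lists
term1 docs: [1, 11, 13, 15, 17, 18, 26]
term2 docs: [17, 30]
Intersection: [17]
|intersection| = 1

1


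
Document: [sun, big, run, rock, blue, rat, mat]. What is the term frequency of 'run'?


Document has 7 words
Scanning for 'run':
Found at positions: [2]
Count = 1

1


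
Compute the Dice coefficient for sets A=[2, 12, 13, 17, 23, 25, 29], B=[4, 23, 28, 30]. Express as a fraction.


A intersect B = [23]
|A intersect B| = 1
|A| = 7, |B| = 4
Dice = 2*1 / (7+4)
= 2 / 11 = 2/11

2/11


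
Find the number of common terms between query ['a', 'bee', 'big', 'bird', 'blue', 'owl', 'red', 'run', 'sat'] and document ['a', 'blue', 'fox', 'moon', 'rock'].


Query terms: ['a', 'bee', 'big', 'bird', 'blue', 'owl', 'red', 'run', 'sat']
Document terms: ['a', 'blue', 'fox', 'moon', 'rock']
Common terms: ['a', 'blue']
Overlap count = 2

2


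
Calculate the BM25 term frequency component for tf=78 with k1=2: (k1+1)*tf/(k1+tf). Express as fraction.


BM25 TF component = (k1+1)*tf / (k1+tf)
k1 = 2, tf = 78
Numerator = (2+1)*78 = 234
Denominator = 2 + 78 = 80
= 234/80 = 117/40

117/40


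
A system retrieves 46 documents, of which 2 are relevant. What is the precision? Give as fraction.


Precision = relevant_retrieved / total_retrieved
= 2 / 46
= 2 / (2 + 44)
= 1/23

1/23


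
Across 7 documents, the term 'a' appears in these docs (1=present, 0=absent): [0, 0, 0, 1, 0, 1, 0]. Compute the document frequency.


Checking each document for 'a':
Doc 1: absent
Doc 2: absent
Doc 3: absent
Doc 4: present
Doc 5: absent
Doc 6: present
Doc 7: absent
df = sum of presences = 0 + 0 + 0 + 1 + 0 + 1 + 0 = 2

2


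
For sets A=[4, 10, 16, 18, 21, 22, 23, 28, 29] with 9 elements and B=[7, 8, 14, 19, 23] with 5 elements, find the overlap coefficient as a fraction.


A intersect B = [23]
|A intersect B| = 1
min(|A|, |B|) = min(9, 5) = 5
Overlap = 1 / 5 = 1/5

1/5


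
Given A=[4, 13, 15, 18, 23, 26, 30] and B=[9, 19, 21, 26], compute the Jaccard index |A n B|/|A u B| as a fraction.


A intersect B = [26]
|A intersect B| = 1
A union B = [4, 9, 13, 15, 18, 19, 21, 23, 26, 30]
|A union B| = 10
Jaccard = 1/10 = 1/10

1/10


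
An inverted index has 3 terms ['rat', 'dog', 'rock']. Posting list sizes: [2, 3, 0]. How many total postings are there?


Summing posting list sizes:
'rat': 2 postings
'dog': 3 postings
'rock': 0 postings
Total = 2 + 3 + 0 = 5

5


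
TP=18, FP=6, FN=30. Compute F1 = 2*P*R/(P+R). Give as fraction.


F1 = 2 * P * R / (P + R)
P = TP/(TP+FP) = 18/24 = 3/4
R = TP/(TP+FN) = 18/48 = 3/8
2 * P * R = 2 * 3/4 * 3/8 = 9/16
P + R = 3/4 + 3/8 = 9/8
F1 = 9/16 / 9/8 = 1/2

1/2


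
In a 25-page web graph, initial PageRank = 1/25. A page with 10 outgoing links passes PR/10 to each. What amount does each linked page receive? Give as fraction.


Initial PR = 1/25 = 1/25
Outlinks = 10
Contribution per link = PR / outlinks
= 1/25 / 10
= 1/250

1/250


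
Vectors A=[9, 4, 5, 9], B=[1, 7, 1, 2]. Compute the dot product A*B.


Dot product = sum of element-wise products
A[0]*B[0] = 9*1 = 9
A[1]*B[1] = 4*7 = 28
A[2]*B[2] = 5*1 = 5
A[3]*B[3] = 9*2 = 18
Sum = 9 + 28 + 5 + 18 = 60

60


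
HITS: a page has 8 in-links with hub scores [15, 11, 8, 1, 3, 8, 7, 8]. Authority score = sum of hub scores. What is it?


Authority = sum of hub scores of in-linkers
In-link 1: hub score = 15
In-link 2: hub score = 11
In-link 3: hub score = 8
In-link 4: hub score = 1
In-link 5: hub score = 3
In-link 6: hub score = 8
In-link 7: hub score = 7
In-link 8: hub score = 8
Authority = 15 + 11 + 8 + 1 + 3 + 8 + 7 + 8 = 61

61


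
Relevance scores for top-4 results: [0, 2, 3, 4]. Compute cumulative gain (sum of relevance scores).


Cumulative Gain = sum of relevance scores
Position 1: rel=0, running sum=0
Position 2: rel=2, running sum=2
Position 3: rel=3, running sum=5
Position 4: rel=4, running sum=9
CG = 9

9


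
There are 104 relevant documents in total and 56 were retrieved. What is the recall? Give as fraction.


Recall = retrieved_relevant / total_relevant
= 56 / 104
= 56 / (56 + 48)
= 7/13

7/13


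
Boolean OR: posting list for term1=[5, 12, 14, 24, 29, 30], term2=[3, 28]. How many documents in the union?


Boolean OR: find union of posting lists
term1 docs: [5, 12, 14, 24, 29, 30]
term2 docs: [3, 28]
Union: [3, 5, 12, 14, 24, 28, 29, 30]
|union| = 8

8


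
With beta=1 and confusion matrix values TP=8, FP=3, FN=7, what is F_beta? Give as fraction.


P = TP/(TP+FP) = 8/11 = 8/11
R = TP/(TP+FN) = 8/15 = 8/15
beta^2 = 1^2 = 1
(1 + beta^2) = 2
Numerator = (1+beta^2)*P*R = 128/165
Denominator = beta^2*P + R = 8/11 + 8/15 = 208/165
F_beta = 8/13

8/13


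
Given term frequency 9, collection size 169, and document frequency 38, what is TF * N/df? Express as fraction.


TF * (N/df)
= 9 * (169/38)
= 9 * 169/38
= 1521/38

1521/38


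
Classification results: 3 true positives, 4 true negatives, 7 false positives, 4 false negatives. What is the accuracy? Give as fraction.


Accuracy = (TP + TN) / (TP + TN + FP + FN)
TP + TN = 3 + 4 = 7
Total = 3 + 4 + 7 + 4 = 18
Accuracy = 7 / 18 = 7/18

7/18


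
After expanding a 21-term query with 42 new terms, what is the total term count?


Original terms: 21
Expansion terms: 42
Total = 21 + 42 = 63

63


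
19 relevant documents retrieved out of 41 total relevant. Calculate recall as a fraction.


Recall = retrieved_relevant / total_relevant
= 19 / 41
= 19 / (19 + 22)
= 19/41

19/41


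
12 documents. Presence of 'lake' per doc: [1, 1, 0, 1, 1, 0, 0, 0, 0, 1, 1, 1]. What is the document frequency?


Checking each document for 'lake':
Doc 1: present
Doc 2: present
Doc 3: absent
Doc 4: present
Doc 5: present
Doc 6: absent
Doc 7: absent
Doc 8: absent
Doc 9: absent
Doc 10: present
Doc 11: present
Doc 12: present
df = sum of presences = 1 + 1 + 0 + 1 + 1 + 0 + 0 + 0 + 0 + 1 + 1 + 1 = 7

7


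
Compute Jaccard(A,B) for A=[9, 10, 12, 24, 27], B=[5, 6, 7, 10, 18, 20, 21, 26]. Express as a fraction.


A intersect B = [10]
|A intersect B| = 1
A union B = [5, 6, 7, 9, 10, 12, 18, 20, 21, 24, 26, 27]
|A union B| = 12
Jaccard = 1/12 = 1/12

1/12


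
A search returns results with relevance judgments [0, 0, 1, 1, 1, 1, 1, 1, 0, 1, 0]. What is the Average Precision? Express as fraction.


Computing P@k for each relevant position:
Position 1: not relevant
Position 2: not relevant
Position 3: relevant, P@3 = 1/3 = 1/3
Position 4: relevant, P@4 = 2/4 = 1/2
Position 5: relevant, P@5 = 3/5 = 3/5
Position 6: relevant, P@6 = 4/6 = 2/3
Position 7: relevant, P@7 = 5/7 = 5/7
Position 8: relevant, P@8 = 6/8 = 3/4
Position 9: not relevant
Position 10: relevant, P@10 = 7/10 = 7/10
Position 11: not relevant
Sum of P@k = 1/3 + 1/2 + 3/5 + 2/3 + 5/7 + 3/4 + 7/10 = 597/140
AP = 597/140 / 7 = 597/980

597/980


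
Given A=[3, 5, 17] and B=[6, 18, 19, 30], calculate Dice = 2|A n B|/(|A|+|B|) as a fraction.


A intersect B = []
|A intersect B| = 0
|A| = 3, |B| = 4
Dice = 2*0 / (3+4)
= 0 / 7 = 0

0
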